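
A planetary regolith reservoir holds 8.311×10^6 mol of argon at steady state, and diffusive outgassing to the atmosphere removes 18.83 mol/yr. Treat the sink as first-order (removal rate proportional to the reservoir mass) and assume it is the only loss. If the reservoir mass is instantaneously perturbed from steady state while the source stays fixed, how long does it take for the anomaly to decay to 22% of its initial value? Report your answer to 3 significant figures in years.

For a linear reservoir the anomaly decays as exp(−t/τ) with τ = M/F = 8.311×10^6/18.83 = 441400 yr.
exp(−t/τ) = 0.22 ⇒ t = −τ ln(0.22) = 441400 × 1.514 = 668300 yr.

668000 yr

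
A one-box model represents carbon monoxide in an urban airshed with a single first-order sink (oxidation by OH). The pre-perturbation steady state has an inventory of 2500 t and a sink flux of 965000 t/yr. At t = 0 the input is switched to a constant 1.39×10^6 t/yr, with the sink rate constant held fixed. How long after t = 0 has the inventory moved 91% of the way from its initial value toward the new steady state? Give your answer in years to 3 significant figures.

0.00624 yr

τ = M₀/F₀ = 2500/965000 = 0.002591 yr.
The remaining gap fraction is e^(−t/τ); 91% covered ⇒ e^(−t/τ) = 0.0900.
t = −τ ln(0.0900) = 0.002591 × 2.408 = 0.006238 yr.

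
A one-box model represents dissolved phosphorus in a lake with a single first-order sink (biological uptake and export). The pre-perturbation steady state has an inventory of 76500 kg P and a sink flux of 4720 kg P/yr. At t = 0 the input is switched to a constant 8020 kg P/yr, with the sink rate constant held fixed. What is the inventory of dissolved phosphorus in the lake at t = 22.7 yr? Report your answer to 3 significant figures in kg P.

τ = M₀/F₀ = 76500/4720 = 16.21 yr; rate constant k = 1/τ.
New steady state M_∞ = F₁/k = F₁·τ = 8020 × 16.21 = 129990 kg P.
M(t) = M_∞ + (M₀ − M_∞)·e^(−t/τ); t/τ = 22.7/16.21 = 1.401, so e^(−t/τ) = 0.2465.
M(t) = 129990 − 53490 × 0.2465 = 116800 kg P.

117000 kg P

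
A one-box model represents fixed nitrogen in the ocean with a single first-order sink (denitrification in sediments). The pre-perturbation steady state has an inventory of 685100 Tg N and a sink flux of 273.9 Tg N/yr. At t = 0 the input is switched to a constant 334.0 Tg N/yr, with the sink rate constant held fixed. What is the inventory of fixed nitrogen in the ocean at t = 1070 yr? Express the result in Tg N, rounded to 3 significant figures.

τ = M₀/F₀ = 685100/273.9 = 2501 yr; rate constant k = 1/τ.
New steady state M_∞ = F₁/k = F₁·τ = 334.0 × 2501 = 835430 Tg N.
M(t) = M_∞ + (M₀ − M_∞)·e^(−t/τ); t/τ = 1070/2501 = 0.4278, so e^(−t/τ) = 0.6520.
M(t) = 835430 − 150300 × 0.6520 = 737420 Tg N.

737000 Tg N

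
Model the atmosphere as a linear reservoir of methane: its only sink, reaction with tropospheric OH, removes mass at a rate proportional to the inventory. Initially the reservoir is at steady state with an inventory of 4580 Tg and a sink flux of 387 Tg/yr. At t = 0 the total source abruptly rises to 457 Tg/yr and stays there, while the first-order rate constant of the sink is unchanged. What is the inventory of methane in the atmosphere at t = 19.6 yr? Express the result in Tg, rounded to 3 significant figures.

τ = M₀/F₀ = 4580/387 = 11.83 yr; rate constant k = 1/τ.
New steady state M_∞ = F₁/k = F₁·τ = 457 × 11.83 = 5408.4 Tg.
M(t) = M_∞ + (M₀ − M_∞)·e^(−t/τ); t/τ = 19.6/11.83 = 1.656, so e^(−t/τ) = 0.1909.
M(t) = 5408.4 − 828.4 × 0.1909 = 5250.3 Tg.

5250 Tg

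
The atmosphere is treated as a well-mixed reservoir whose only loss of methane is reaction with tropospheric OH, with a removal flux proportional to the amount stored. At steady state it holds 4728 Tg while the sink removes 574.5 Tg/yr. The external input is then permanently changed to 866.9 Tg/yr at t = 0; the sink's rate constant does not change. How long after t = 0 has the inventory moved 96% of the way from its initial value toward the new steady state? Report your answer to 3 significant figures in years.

τ = M₀/F₀ = 4728/574.5 = 8.230 yr.
The remaining gap fraction is e^(−t/τ); 96% covered ⇒ e^(−t/τ) = 0.0400.
t = −τ ln(0.0400) = 8.230 × 3.219 = 26.49 yr.

26.5 yr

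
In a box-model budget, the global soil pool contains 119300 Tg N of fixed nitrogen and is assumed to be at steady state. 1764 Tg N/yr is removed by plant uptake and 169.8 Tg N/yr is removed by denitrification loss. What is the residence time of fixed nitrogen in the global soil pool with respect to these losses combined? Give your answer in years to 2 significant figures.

62 yr

Total removal = 1764 + 169.8 = 1933.8 Tg N/yr.
τ = M / ΣF_out = 119300 / 1933.8 = 61.69 yr.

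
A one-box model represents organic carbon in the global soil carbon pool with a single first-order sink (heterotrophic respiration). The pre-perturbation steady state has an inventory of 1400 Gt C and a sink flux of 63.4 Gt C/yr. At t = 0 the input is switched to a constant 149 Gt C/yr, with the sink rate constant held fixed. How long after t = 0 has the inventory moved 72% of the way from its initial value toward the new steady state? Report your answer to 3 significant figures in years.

τ = M₀/F₀ = 1400/63.4 = 22.08 yr.
The remaining gap fraction is e^(−t/τ); 72% covered ⇒ e^(−t/τ) = 0.280.
t = −τ ln(0.280) = 22.08 × 1.273 = 28.11 yr.

28.1 yr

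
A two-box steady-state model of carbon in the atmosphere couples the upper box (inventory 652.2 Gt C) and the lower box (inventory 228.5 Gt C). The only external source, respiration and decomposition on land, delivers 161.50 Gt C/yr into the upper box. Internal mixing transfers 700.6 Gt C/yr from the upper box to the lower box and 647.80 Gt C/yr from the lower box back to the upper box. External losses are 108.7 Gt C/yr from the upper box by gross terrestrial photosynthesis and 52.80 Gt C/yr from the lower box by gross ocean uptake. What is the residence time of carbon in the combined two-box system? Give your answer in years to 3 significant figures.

For the system as a whole, the A↔B exchange is internal and contributes nothing to the throughput; only the external sinks remove mass.
M_total = 652.2 + 228.5 = 880.70 Gt C.
ΣF_external_out = 108.7 + 52.80 = 161.50 Gt C/yr.
τ = M_total / ΣF_ext = 880.70 / 161.50 = 5.453 yr.

5.45 yr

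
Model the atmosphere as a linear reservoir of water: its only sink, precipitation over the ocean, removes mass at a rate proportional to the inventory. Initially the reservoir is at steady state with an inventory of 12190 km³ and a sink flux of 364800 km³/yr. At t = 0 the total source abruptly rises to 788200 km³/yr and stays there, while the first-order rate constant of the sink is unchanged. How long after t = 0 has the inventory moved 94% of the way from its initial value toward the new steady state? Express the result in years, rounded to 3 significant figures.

τ = M₀/F₀ = 12190/364800 = 0.03342 yr.
The remaining gap fraction is e^(−t/τ); 94% covered ⇒ e^(−t/τ) = 0.0600.
t = −τ ln(0.0600) = 0.03342 × 2.813 = 0.09401 yr.

0.0940 yr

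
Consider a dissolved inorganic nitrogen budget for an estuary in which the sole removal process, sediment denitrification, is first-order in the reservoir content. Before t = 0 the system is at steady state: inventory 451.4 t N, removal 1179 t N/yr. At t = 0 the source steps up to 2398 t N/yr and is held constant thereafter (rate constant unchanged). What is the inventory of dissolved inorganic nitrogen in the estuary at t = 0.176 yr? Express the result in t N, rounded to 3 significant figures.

Residence time τ = M₀/F₀ = 0.3829 yr. The eventual steady state is M_∞ = M₀·(F₁/F₀) = 451.4 × 2398/1179 = 918.11 t N.
The anomaly ΔM(t) = M(t) − M_∞ decays as ΔM₀·e^(−t/τ) with ΔM₀ = 451.4 − 918.11 = −466.7 t N.
At t = 0.176 yr, e^(−t/τ) = e^(−0.4597) = 0.6315, so ΔM = −294.7 t N and M = 918.11 − 294.7 = 623.39 t N.

623 t N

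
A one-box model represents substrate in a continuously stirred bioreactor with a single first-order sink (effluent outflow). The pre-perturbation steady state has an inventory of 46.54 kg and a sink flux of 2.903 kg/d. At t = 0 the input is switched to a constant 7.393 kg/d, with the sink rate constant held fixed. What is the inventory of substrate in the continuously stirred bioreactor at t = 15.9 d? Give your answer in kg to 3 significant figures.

91.8 kg

τ = M₀/F₀ = 46.54/2.903 = 16.03 d; rate constant k = 1/τ.
New steady state M_∞ = F₁/k = F₁·τ = 7.393 × 16.03 = 118.52 kg.
M(t) = M_∞ + (M₀ − M_∞)·e^(−t/τ); t/τ = 15.9/16.03 = 0.9918, so e^(−t/τ) = 0.3709.
M(t) = 118.52 − 71.98 × 0.3709 = 91.823 kg.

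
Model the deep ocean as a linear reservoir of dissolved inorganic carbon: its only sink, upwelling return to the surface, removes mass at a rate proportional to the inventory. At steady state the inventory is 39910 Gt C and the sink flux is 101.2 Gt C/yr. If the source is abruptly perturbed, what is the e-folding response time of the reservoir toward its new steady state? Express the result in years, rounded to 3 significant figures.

394 yr

For a linear reservoir the response time equals the residence time τ = M/F.
τ = 39910 / 101.2 = 394.4 yr.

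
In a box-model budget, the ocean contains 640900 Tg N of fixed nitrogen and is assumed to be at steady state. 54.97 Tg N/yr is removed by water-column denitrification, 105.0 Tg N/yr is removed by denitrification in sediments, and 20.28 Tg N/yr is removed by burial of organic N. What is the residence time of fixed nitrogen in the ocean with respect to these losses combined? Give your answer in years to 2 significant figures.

Total removal = 54.97 + 105.0 + 20.28 = 180.25 Tg N/yr.
τ = M / ΣF_out = 640900 / 180.25 = 3556 yr.

3600 yr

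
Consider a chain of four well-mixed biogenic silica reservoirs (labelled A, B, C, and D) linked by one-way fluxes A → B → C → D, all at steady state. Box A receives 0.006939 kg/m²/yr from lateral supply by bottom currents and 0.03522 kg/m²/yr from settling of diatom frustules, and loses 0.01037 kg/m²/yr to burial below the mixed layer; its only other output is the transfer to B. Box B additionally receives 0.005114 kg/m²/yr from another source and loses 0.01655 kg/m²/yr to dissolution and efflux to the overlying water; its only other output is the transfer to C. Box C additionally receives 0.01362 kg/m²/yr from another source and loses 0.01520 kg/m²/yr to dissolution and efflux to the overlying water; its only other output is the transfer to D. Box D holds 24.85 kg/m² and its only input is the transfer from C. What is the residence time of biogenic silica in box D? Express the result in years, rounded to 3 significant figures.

Box A: F(A→B) = (0.006939 + 0.03522) − 0.01037 = 0.031789 kg/m²/yr.
Box B: F(B→C) = (0.031789 + 0.005114) − 0.01655 = 0.020353 kg/m²/yr.
Box C: F(C→D) = (0.020353 + 0.01362) − 0.01520 = 0.018773 kg/m²/yr.
Box D throughput = its input = 0.018773 kg/m²/yr; τ = 24.85 / 0.018773 = 1324 yr.

1320 yr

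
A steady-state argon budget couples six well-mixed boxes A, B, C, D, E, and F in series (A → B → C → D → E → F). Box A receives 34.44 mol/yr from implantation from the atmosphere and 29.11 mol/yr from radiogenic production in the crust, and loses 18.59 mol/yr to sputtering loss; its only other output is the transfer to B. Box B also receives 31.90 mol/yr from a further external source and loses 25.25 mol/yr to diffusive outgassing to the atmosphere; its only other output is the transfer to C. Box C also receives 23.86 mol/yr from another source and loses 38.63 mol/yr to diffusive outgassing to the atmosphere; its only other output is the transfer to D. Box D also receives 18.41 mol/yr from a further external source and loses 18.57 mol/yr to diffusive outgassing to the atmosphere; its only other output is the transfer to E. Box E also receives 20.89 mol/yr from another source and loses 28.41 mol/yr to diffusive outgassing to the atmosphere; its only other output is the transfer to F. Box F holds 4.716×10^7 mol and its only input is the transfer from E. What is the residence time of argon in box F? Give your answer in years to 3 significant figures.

Box A: F(A→B) = (34.44 + 29.11) − 18.59 = 44.960 mol/yr.
Box B: F(B→C) = (44.960 + 31.90) − 25.25 = 51.610 mol/yr.
Box C: F(C→D) = (51.610 + 23.86) − 38.63 = 36.840 mol/yr.
Box D: F(D→E) = (36.840 + 18.41) − 18.57 = 36.680 mol/yr.
Box E: F(E→F) = (36.680 + 20.89) − 28.41 = 29.160 mol/yr.
Box F throughput = its input = 29.160 mol/yr; τ = 4.716×10^7 / 29.160 = 1.617×10^6 yr.

1.62×10^6 yr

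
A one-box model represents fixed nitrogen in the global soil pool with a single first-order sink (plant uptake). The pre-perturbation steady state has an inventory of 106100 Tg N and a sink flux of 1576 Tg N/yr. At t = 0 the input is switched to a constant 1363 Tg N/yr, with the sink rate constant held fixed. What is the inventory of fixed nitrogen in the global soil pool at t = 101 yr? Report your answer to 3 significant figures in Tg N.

Residence time τ = M₀/F₀ = 67.32 yr. The eventual steady state is M_∞ = M₀·(F₁/F₀) = 106100 × 1363/1576 = 91760 Tg N.
The anomaly ΔM(t) = M(t) − M_∞ decays as ΔM₀·e^(−t/τ) with ΔM₀ = 106100 − 91760 = 14340 Tg N.
At t = 101 yr, e^(−t/τ) = e^(−1.500) = 0.2231, so ΔM = 3199 Tg N and M = 91760 + 3199 = 94959 Tg N.

95000 Tg N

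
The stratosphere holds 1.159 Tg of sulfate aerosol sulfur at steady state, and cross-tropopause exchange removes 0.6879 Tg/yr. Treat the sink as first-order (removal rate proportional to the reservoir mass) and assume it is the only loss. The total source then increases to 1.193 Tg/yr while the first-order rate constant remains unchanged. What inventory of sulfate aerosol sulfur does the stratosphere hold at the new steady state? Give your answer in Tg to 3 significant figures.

Rate constant k = F/M = 0.6879 / 1.159 = 0.5935 yr⁻¹.
At the new steady state, source = k·M_new ⇒ M_new = 1.193 / 0.5935 = 2.010 Tg.
(Equivalently M_new = M × F_new/F_old = 1.159 × 1.193/0.6879.)

2.01 Tg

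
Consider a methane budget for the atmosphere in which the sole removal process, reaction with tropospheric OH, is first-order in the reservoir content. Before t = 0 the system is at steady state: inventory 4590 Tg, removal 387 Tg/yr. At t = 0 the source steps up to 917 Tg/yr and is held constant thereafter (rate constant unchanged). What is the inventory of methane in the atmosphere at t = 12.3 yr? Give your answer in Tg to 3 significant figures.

8650 Tg

The sink rate constant is k = F₀/M₀ = 387/4590 = 0.08431 yr⁻¹.
Solving dM/dt = F₁ − kM with M(0) = M₀ gives M(t) = F₁/k + (M₀ − F₁/k)·e^(−kt).
F₁/k = 917/0.08431 = 10876 Tg; kt = 0.08431 × 12.3 = 1.037, e^(−kt) = 0.3545.
M(12.3) = 10876 + (4590 − 10876) × 0.3545 = 10876 − 2228 = 8647.7 Tg.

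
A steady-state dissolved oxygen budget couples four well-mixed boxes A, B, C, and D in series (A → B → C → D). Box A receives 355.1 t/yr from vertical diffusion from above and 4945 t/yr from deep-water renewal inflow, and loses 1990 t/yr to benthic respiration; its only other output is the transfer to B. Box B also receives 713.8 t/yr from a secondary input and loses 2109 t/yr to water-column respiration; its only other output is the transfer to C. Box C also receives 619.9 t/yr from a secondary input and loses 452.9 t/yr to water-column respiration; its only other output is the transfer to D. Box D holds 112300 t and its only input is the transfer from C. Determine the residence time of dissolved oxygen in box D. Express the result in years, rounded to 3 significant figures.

Box A: F(A→B) = (355.1 + 4945) − 1990 = 3310.1 t/yr.
Box B: F(B→C) = (3310.1 + 713.8) − 2109 = 1914.9 t/yr.
Box C: F(C→D) = (1914.9 + 619.9) − 452.9 = 2081.9 t/yr.
Box D throughput = its input = 2081.9 t/yr; τ = 112300 / 2081.9 = 53.94 yr.

53.9 yr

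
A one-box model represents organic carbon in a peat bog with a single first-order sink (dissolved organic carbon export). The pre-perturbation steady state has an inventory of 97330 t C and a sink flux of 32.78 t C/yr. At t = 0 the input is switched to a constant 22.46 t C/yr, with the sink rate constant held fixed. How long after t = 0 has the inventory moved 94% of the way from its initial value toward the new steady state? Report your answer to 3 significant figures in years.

8350 yr

τ = M₀/F₀ = 97330/32.78 = 2969 yr.
The remaining gap fraction is e^(−t/τ); 94% covered ⇒ e^(−t/τ) = 0.0600.
t = −τ ln(0.0600) = 2969 × 2.813 = 8354 yr.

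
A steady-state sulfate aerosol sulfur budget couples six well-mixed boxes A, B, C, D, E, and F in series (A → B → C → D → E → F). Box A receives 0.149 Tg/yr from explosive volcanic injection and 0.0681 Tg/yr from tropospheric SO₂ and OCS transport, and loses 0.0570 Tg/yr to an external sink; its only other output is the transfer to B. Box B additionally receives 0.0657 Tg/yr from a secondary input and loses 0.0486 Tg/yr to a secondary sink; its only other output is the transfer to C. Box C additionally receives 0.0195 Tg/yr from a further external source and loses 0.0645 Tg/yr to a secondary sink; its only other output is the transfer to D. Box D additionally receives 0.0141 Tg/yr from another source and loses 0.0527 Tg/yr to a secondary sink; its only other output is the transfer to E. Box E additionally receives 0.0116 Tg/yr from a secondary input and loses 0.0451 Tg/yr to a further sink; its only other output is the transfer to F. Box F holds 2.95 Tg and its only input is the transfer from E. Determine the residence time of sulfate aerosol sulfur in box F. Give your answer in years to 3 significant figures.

49.1 yr

Box A: F(A→B) = (0.149 + 0.0681) − 0.0570 = 0.16010 Tg/yr.
Box B: F(B→C) = (0.16010 + 0.0657) − 0.0486 = 0.17720 Tg/yr.
Box C: F(C→D) = (0.17720 + 0.0195) − 0.0645 = 0.13220 Tg/yr.
Box D: F(D→E) = (0.13220 + 0.0141) − 0.0527 = 0.093600 Tg/yr.
Box E: F(E→F) = (0.093600 + 0.0116) − 0.0451 = 0.060100 Tg/yr.
Box F throughput = its input = 0.060100 Tg/yr; τ = 2.95 / 0.060100 = 49.08 yr.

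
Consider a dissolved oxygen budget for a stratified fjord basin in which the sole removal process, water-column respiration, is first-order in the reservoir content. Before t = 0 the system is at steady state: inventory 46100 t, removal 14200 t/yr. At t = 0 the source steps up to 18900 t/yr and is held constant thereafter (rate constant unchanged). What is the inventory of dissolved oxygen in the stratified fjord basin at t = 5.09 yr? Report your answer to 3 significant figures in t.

58200 t

Residence time τ = M₀/F₀ = 3.246 yr. The eventual steady state is M_∞ = M₀·(F₁/F₀) = 46100 × 18900/14200 = 61358 t.
The anomaly ΔM(t) = M(t) − M_∞ decays as ΔM₀·e^(−t/τ) with ΔM₀ = 46100 − 61358 = −15260 t.
At t = 5.09 yr, e^(−t/τ) = e^(−1.568) = 0.2085, so ΔM = −3181 t and M = 61358 − 3181 = 58177 t.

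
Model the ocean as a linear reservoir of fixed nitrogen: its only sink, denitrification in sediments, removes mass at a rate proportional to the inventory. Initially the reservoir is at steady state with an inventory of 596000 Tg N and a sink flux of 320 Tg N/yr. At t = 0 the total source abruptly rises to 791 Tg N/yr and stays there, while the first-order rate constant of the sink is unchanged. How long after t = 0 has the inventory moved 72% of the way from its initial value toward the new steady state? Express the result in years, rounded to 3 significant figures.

τ = M₀/F₀ = 596000/320 = 1862 yr.
The remaining gap fraction is e^(−t/τ); 72% covered ⇒ e^(−t/τ) = 0.280.
t = −τ ln(0.280) = 1862 × 1.273 = 2371 yr.

2370 yr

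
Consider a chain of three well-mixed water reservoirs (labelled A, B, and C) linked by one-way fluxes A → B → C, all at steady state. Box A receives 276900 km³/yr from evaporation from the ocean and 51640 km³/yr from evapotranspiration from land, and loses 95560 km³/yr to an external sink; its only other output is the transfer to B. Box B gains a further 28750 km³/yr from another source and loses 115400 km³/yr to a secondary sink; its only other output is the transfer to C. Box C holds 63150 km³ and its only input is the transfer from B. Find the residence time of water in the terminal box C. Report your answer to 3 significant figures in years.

Box A: F(A→B) = (276900 + 51640) − 95560 = 232980 km³/yr.
Box B: F(B→C) = (232980 + 28750) − 115400 = 146330 km³/yr.
Box C throughput = its input = 146330 km³/yr; τ = 63150 / 146330 = 0.4316 yr.

0.432 yr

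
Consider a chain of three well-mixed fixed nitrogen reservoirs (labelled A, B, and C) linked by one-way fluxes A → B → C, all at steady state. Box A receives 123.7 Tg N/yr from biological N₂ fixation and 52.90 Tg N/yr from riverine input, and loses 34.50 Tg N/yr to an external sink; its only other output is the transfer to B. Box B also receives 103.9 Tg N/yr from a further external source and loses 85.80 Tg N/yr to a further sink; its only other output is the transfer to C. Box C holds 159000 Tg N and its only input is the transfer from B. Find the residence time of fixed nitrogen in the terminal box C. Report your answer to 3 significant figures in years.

Box A: F(A→B) = (123.7 + 52.90) − 34.50 = 142.10 Tg N/yr.
Box B: F(B→C) = (142.10 + 103.9) − 85.80 = 160.20 Tg N/yr.
Box C throughput = its input = 160.20 Tg N/yr; τ = 159000 / 160.20 = 992.5 yr.

993 yr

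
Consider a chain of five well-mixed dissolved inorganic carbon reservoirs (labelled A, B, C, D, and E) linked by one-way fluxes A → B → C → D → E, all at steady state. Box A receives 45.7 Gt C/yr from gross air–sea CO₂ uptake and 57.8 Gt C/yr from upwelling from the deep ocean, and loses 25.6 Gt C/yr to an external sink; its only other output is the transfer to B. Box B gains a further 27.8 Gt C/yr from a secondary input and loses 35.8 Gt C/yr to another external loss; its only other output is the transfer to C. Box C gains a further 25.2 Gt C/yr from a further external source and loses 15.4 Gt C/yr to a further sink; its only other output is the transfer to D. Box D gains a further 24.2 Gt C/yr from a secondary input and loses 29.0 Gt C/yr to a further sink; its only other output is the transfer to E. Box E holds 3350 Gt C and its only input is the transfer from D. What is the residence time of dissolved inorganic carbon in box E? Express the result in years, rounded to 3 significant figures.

Box A: F(A→B) = (45.7 + 57.8) − 25.6 = 77.900 Gt C/yr.
Box B: F(B→C) = (77.900 + 27.8) − 35.8 = 69.900 Gt C/yr.
Box C: F(C→D) = (69.900 + 25.2) − 15.4 = 79.700 Gt C/yr.
Box D: F(D→E) = (79.700 + 24.2) − 29.0 = 74.900 Gt C/yr.
Box E throughput = its input = 74.900 Gt C/yr; τ = 3350 / 74.900 = 44.73 yr.

44.7 yr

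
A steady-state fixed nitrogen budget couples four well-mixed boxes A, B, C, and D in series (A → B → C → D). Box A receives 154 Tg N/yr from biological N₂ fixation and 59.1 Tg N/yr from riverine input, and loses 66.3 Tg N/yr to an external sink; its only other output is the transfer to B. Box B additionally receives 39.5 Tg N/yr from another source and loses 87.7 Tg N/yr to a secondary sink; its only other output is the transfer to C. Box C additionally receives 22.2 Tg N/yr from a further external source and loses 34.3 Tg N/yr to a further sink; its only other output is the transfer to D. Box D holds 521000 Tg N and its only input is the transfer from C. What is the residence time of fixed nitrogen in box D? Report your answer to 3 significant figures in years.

6020 yr

Box A: F(A→B) = (154 + 59.1) − 66.3 = 146.80 Tg N/yr.
Box B: F(B→C) = (146.80 + 39.5) − 87.7 = 98.600 Tg N/yr.
Box C: F(C→D) = (98.600 + 22.2) − 34.3 = 86.500 Tg N/yr.
Box D throughput = its input = 86.500 Tg N/yr; τ = 521000 / 86.500 = 6023 yr.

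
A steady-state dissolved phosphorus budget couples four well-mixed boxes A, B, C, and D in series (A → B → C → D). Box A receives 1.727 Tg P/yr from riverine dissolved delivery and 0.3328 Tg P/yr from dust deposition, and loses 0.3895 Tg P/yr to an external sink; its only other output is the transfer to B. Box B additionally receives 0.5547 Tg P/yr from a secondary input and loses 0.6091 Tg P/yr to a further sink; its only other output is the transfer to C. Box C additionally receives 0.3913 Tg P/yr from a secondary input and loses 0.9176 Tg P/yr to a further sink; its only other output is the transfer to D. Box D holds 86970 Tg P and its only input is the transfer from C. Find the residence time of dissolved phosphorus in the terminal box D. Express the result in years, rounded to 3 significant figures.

79800 yr

Box A: F(A→B) = (1.727 + 0.3328) − 0.3895 = 1.6703 Tg P/yr.
Box B: F(B→C) = (1.6703 + 0.5547) − 0.6091 = 1.6159 Tg P/yr.
Box C: F(C→D) = (1.6159 + 0.3913) − 0.9176 = 1.0896 Tg P/yr.
Box D throughput = its input = 1.0896 Tg P/yr; τ = 86970 / 1.0896 = 79820 yr.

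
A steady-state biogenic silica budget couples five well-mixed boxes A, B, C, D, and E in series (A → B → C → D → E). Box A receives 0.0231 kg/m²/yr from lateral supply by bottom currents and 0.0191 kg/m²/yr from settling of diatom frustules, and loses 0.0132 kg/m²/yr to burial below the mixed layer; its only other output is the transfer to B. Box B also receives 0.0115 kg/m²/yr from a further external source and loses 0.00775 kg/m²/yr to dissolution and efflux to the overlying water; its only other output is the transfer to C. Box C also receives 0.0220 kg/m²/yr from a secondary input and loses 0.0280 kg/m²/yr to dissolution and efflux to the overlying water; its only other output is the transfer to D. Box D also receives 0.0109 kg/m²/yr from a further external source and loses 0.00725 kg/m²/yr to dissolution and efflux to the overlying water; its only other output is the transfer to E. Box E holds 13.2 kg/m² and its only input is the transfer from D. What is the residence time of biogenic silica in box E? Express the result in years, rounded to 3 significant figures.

Box A: F(A→B) = (0.0231 + 0.0191) − 0.0132 = 0.029000 kg/m²/yr.
Box B: F(B→C) = (0.029000 + 0.0115) − 0.00775 = 0.032750 kg/m²/yr.
Box C: F(C→D) = (0.032750 + 0.0220) − 0.0280 = 0.026750 kg/m²/yr.
Box D: F(D→E) = (0.026750 + 0.0109) − 0.00725 = 0.030400 kg/m²/yr.
Box E throughput = its input = 0.030400 kg/m²/yr; τ = 13.2 / 0.030400 = 434.2 yr.

434 yr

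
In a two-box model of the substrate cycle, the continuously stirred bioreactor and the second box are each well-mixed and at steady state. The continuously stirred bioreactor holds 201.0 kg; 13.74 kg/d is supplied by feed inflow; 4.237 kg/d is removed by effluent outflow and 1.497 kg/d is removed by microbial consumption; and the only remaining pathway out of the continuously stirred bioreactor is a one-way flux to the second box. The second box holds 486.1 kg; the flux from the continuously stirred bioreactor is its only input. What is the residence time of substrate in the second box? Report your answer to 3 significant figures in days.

60.7 d

Balance the continuously stirred bioreactor: ΣF_in = 13.740 kg/d.
Flux to the second box = ΣF_in − (4.237 + 1.497) = 8.0060 kg/d.
At steady state the output of the second box equals its input, 8.0060 kg/d.
τ = M / F = 486.1 / 8.0060 = 60.72 d.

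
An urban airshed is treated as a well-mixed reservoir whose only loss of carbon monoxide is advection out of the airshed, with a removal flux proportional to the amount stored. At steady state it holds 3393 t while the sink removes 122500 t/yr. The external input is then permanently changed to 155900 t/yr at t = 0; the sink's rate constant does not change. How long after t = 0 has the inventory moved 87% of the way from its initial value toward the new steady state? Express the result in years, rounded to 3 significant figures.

0.0565 yr

τ = M₀/F₀ = 3393/122500 = 0.02770 yr.
The remaining gap fraction is e^(−t/τ); 87% covered ⇒ e^(−t/τ) = 0.130.
t = −τ ln(0.130) = 0.02770 × 2.040 = 0.05651 yr.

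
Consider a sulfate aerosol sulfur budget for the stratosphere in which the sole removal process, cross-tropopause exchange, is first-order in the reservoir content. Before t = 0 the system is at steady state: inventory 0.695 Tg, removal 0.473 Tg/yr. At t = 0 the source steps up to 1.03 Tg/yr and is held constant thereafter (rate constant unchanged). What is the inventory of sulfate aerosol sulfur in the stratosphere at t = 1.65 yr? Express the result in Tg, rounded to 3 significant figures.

1.25 Tg

τ = M₀/F₀ = 0.695/0.473 = 1.469 yr; rate constant k = 1/τ.
New steady state M_∞ = F₁/k = F₁·τ = 1.03 × 1.469 = 1.5134 Tg.
M(t) = M_∞ + (M₀ − M_∞)·e^(−t/τ); t/τ = 1.65/1.469 = 1.123, so e^(−t/τ) = 0.3253.
M(t) = 1.5134 − 0.8184 × 0.3253 = 1.2472 Tg.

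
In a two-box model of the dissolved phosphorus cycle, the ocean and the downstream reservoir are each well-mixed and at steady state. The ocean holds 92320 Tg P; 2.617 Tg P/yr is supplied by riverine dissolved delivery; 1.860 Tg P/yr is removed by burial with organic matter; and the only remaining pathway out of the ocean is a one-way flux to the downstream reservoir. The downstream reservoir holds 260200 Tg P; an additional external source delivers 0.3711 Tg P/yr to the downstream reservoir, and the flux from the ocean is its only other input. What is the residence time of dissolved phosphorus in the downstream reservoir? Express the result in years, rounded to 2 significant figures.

Balance the ocean: ΣF_in = 2.6170 Tg P/yr.
Flux to the downstream reservoir = ΣF_in − (1.860) = 0.75700 Tg P/yr.
Total input to the downstream reservoir = 0.75700 + 0.3711 = 1.1281 Tg P/yr; at steady state this equals its total output.
τ = M / F = 260200 / 1.1281 = 230700 yr.

230000 yr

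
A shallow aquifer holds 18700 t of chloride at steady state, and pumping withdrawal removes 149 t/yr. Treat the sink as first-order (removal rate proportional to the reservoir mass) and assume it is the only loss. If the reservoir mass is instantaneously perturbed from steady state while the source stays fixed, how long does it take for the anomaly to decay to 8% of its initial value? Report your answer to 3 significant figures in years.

For a linear reservoir the anomaly decays as exp(−t/τ) with τ = M/F = 18700/149 = 125.5 yr.
exp(−t/τ) = 0.08 ⇒ t = −τ ln(0.08) = 125.5 × 2.526 = 317.0 yr.

317 yr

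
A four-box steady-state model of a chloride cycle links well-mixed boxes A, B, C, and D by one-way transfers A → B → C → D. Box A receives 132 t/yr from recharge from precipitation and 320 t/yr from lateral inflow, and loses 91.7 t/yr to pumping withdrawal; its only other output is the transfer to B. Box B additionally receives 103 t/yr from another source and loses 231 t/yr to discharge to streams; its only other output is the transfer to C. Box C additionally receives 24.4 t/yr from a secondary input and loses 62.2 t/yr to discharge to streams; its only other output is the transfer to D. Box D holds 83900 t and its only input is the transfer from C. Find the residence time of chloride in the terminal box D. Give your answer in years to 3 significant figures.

431 yr

Box A: F(A→B) = (132 + 320) − 91.7 = 360.30 t/yr.
Box B: F(B→C) = (360.30 + 103) − 231 = 232.30 t/yr.
Box C: F(C→D) = (232.30 + 24.4) − 62.2 = 194.50 t/yr.
Box D throughput = its input = 194.50 t/yr; τ = 83900 / 194.50 = 431.4 yr.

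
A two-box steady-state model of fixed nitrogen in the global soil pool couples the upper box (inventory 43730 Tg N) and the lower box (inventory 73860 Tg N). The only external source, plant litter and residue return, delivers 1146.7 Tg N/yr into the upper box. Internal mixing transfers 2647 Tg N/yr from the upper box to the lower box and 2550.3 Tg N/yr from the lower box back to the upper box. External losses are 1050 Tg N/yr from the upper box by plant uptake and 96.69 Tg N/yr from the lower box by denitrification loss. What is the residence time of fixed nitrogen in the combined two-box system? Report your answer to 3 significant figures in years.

Residence time in the combined system uses the total inventory and the total *external* removal — internal exchanges between the two boxes cancel.
M_total = 43730 + 73860 = 117590 Tg N.
ΣF_external_out = 1050 + 96.69 = 1146.7 Tg N/yr.
τ = M_total / ΣF_ext = 117590 / 1146.7 = 102.5 yr.

103 yr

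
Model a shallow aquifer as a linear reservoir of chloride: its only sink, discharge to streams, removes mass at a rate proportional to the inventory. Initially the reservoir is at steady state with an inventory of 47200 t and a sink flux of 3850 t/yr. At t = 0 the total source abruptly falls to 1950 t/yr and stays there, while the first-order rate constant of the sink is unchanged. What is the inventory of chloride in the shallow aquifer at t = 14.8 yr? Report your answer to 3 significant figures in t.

30900 t

Residence time τ = M₀/F₀ = 12.26 yr. The eventual steady state is M_∞ = M₀·(F₁/F₀) = 47200 × 1950/3850 = 23906 t.
The anomaly ΔM(t) = M(t) − M_∞ decays as ΔM₀·e^(−t/τ) with ΔM₀ = 47200 − 23906 = 23290 t.
At t = 14.8 yr, e^(−t/τ) = e^(−1.207) = 0.2990, so ΔM = 6966 t and M = 23906 + 6966 = 30872 t.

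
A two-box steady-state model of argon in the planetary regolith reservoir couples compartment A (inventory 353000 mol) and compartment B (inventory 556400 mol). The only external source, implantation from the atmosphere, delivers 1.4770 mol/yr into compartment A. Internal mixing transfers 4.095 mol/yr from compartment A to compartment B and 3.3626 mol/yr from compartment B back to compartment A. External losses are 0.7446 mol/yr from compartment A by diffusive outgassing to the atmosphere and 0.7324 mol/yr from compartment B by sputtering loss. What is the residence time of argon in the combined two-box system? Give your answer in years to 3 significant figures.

616000 yr

Residence time in the combined system uses the total inventory and the total *external* removal — internal exchanges between the two boxes cancel.
M_total = 353000 + 556400 = 909400 mol.
ΣF_external_out = 0.7446 + 0.7324 = 1.4770 mol/yr.
τ = M_total / ΣF_ext = 909400 / 1.4770 = 615700 yr.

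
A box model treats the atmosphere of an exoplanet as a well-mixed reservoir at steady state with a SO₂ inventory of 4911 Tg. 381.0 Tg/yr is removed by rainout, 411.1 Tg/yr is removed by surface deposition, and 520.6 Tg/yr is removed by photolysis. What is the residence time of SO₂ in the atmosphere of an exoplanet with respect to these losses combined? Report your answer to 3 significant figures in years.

Total removal = 381.0 + 411.1 + 520.6 = 1312.7 Tg/yr.
τ = M / ΣF_out = 4911 / 1312.7 = 3.741 yr.

3.74 yr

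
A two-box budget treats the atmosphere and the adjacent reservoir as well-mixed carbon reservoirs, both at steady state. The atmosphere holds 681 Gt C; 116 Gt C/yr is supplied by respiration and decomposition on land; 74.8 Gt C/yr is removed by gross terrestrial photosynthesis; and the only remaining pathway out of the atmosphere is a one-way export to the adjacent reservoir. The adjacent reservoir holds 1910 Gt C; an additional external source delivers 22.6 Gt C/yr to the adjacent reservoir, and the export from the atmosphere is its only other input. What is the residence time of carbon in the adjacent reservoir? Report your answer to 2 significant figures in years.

Balance the atmosphere: ΣF_in = 116.00 Gt C/yr.
Export to the adjacent reservoir = ΣF_in − (74.8) = 41.200 Gt C/yr.
Total input to the adjacent reservoir = 41.200 + 22.6 = 63.800 Gt C/yr; at steady state this equals its total output.
τ = M / F = 1910 / 63.800 = 29.94 yr.

30 yr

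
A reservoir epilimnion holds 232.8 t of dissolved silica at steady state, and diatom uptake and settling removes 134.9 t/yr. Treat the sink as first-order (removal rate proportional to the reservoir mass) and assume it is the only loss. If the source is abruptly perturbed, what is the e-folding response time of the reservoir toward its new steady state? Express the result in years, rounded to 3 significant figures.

For a linear reservoir the response time equals the residence time τ = M/F.
τ = 232.8 / 134.9 = 1.726 yr.

1.73 yr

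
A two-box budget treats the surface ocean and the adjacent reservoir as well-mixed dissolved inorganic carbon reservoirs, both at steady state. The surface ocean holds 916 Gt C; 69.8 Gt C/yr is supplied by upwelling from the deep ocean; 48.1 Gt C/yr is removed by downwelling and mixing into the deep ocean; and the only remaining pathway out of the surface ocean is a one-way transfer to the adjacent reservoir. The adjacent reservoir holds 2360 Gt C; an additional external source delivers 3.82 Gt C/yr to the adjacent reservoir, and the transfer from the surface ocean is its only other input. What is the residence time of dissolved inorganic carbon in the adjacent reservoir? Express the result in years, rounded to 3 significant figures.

92.5 yr

Balance the surface ocean: ΣF_in = 69.800 Gt C/yr.
Transfer to the adjacent reservoir = ΣF_in − (48.1) = 21.700 Gt C/yr.
Total input to the adjacent reservoir = 21.700 + 3.82 = 25.520 Gt C/yr; at steady state this equals its total output.
τ = M / F = 2360 / 25.520 = 92.48 yr.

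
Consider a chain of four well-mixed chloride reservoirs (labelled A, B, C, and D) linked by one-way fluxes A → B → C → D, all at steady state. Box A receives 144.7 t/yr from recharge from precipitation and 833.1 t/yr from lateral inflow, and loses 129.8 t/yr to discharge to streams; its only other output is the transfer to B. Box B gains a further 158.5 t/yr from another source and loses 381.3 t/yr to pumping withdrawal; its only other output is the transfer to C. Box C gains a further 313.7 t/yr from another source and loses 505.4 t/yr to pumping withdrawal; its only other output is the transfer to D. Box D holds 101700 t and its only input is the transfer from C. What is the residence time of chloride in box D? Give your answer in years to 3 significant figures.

235 yr

Box A: F(A→B) = (144.7 + 833.1) − 129.8 = 848.00 t/yr.
Box B: F(B→C) = (848.00 + 158.5) − 381.3 = 625.20 t/yr.
Box C: F(C→D) = (625.20 + 313.7) − 505.4 = 433.50 t/yr.
Box D throughput = its input = 433.50 t/yr; τ = 101700 / 433.50 = 234.6 yr.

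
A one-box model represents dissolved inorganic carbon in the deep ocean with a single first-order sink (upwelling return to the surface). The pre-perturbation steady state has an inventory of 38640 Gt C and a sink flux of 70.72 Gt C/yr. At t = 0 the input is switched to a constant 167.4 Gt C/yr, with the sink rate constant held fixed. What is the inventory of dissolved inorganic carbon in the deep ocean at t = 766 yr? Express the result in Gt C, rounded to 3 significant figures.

78500 Gt C

Residence time τ = M₀/F₀ = 546.4 yr. The eventual steady state is M_∞ = M₀·(F₁/F₀) = 38640 × 167.4/70.72 = 91464 Gt C.
The anomaly ΔM(t) = M(t) − M_∞ decays as ΔM₀·e^(−t/τ) with ΔM₀ = 38640 − 91464 = −52820 Gt C.
At t = 766 yr, e^(−t/τ) = e^(−1.402) = 0.2461, so ΔM = −13000 Gt C and M = 91464 − 13000 = 78463 Gt C.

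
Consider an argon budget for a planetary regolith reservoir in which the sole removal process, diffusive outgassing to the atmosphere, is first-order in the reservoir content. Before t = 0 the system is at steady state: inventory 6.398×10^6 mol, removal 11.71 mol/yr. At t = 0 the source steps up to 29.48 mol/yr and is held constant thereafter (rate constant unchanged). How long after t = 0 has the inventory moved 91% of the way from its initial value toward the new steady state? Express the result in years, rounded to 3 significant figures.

1.32×10^6 yr

τ = M₀/F₀ = 6.398×10^6/11.71 = 546400 yr.
The remaining gap fraction is e^(−t/τ); 91% covered ⇒ e^(−t/τ) = 0.0900.
t = −τ ln(0.0900) = 546400 × 2.408 = 1.316×10^6 yr.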